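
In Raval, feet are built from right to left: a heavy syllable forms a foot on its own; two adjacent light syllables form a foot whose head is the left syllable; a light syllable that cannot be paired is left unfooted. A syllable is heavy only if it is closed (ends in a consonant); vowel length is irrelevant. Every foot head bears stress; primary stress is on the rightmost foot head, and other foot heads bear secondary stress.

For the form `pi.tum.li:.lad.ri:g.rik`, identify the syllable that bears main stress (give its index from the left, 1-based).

6

Weights: 1 pi L, 2 tum H, 3 li: L, 4 lad H, 5 ri:g H, 6 rik H.
Parse right to left (heavy = foot alone; LL = one foot; stranded L unfooted): pi (ˈtum) li: (ˈlad) (ˈri:g) (ˈrik).
Foot heads: 2, 4, 5, 6.
Primary stress on the rightmost head = syllable 6.
Primary stress: syllable 6 → pi.tum.li:.lad.ri:g.ˈrik.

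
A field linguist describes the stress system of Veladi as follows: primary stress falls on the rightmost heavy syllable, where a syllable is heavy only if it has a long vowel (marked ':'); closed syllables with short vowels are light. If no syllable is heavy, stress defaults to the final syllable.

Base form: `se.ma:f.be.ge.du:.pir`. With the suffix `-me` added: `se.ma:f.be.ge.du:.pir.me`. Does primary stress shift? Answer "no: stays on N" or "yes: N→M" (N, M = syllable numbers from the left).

no: stays on 5

Base `se.ma:f.be.ge.du:.pir` (6 syllables):
  Weights: 1 se L, 2 ma:f H, 3 be L, 4 ge L, 5 du: H, 6 pir L.
  Heavy syllables in the domain: 2, 5. The rightmost is syllable 5 (du:).
  → primary stress on syllable 5.
Suffixed `se.ma:f.be.ge.du:.pir.me` (7 syllables):
  Weights: 1 se L, 2 ma:f H, 3 be L, 4 ge L, 5 du: H, 6 pir L, 7 me L.
  Heavy syllables in the domain: 2, 5. The rightmost is syllable 5 (du:).
  → primary stress on syllable 5.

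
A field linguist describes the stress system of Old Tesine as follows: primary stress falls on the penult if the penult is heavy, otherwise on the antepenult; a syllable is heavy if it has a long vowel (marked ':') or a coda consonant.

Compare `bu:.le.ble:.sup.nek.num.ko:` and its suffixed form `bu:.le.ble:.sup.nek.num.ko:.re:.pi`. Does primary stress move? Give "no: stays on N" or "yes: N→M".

Base `bu:.le.ble:.sup.nek.num.ko:` (7 syllables):
  Weights: 5 nek H, 6 num H, 7 ko: H.
  The penult (syllable 6, num) is heavy, so it takes stress.
  → primary stress on syllable 6.
Suffixed `bu:.le.ble:.sup.nek.num.ko:.re:.pi` (9 syllables):
  Weights: 7 ko: H, 8 re: H, 9 pi L.
  The penult (syllable 8, re:) is heavy, so it takes stress.
  → primary stress on syllable 8.

yes: 6→8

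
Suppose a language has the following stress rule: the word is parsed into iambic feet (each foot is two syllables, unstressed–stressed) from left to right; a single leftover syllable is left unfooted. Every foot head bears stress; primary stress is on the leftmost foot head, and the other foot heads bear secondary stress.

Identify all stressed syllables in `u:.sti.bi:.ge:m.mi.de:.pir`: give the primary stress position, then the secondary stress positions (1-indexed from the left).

Parse left to right into iambic (σˈσ) feet: (u:.ˈsti) (bi:.ˈge:m) (mi.ˈde:) pir. Syllable 7 is left unfooted.
Foot heads (stressed positions): 2, 4, 6.
End Rule Leftmost: primary stress on the leftmost head = syllable 2.
Secondary stress on 4, 6: u:.ˈsti.bi:.ˌge:m.mi.ˌde:.pir.

primary 2, secondary 4, 6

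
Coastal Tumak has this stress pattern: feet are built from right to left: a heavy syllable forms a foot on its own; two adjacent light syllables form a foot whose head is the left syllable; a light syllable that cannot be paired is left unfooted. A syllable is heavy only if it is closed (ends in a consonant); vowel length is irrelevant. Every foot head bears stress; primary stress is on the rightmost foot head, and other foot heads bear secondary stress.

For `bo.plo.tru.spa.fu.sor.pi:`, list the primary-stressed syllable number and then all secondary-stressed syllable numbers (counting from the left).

primary 6, secondary 2, 4

Weights: 1 bo L, 2 plo L, 3 tru L, 4 spa L, 5 fu L, 6 sor H, 7 pi: L.
Parse right to left (heavy = foot alone; LL = one foot; stranded L unfooted): bo (ˈplo.tru) (ˈspa.fu) (ˈsor) pi:.
Foot heads: 2, 4, 6.
Primary stress on the rightmost head = syllable 6.
Secondary stress on 2, 4: bo.ˌplo.tru.ˌspa.fu.ˈsor.pi:.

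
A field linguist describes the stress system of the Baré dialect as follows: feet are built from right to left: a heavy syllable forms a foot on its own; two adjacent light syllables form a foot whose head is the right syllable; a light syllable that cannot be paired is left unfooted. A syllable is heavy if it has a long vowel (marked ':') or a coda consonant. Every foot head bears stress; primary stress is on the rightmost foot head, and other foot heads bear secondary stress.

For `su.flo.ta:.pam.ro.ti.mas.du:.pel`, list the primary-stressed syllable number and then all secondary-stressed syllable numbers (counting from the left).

Weights: 1 su L, 2 flo L, 3 ta: H, 4 pam H, 5 ro L, 6 ti L, 7 mas H, 8 du: H, 9 pel H.
Parse right to left (heavy = foot alone; LL = one foot; stranded L unfooted): (su.ˈflo) (ˈta:) (ˈpam) (ro.ˈti) (ˈmas) (ˈdu:) (ˈpel).
Foot heads: 2, 3, 4, 6, 7, 8, 9.
Primary stress on the rightmost head = syllable 9.
Secondary stress on 2, 3, 4, 6, 7, 8: su.ˌflo.ˌta:.ˌpam.ro.ˌti.ˌmas.ˌdu:.ˈpel.

primary 9, secondary 2, 3, 4, 6, 7, 8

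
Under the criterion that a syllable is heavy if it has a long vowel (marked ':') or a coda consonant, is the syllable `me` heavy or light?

light

`me`: short vowel, open (no coda). Short vowel, open → light.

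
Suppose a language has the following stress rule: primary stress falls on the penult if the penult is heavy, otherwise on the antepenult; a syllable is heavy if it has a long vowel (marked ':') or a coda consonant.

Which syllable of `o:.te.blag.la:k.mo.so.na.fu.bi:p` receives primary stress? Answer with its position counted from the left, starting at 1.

Weights: 7 na L, 8 fu L, 9 bi:p H.
The penult (syllable 8, fu) is light, so stress falls on the antepenult (syllable 7, na).
Primary stress: syllable 7 → o:.te.blag.la:k.mo.so.ˈna.fu.bi:p.

7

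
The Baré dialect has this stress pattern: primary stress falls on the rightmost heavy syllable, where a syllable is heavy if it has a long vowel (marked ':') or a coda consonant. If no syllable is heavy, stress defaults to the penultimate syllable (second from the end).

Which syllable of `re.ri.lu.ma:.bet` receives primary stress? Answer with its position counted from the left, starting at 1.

Weights: 1 re L, 2 ri L, 3 lu L, 4 ma: H, 5 bet H.
Heavy syllables in the domain: 4, 5. The rightmost is syllable 5 (bet).
Primary stress: syllable 5 → re.ri.lu.ma:.ˈbet.

5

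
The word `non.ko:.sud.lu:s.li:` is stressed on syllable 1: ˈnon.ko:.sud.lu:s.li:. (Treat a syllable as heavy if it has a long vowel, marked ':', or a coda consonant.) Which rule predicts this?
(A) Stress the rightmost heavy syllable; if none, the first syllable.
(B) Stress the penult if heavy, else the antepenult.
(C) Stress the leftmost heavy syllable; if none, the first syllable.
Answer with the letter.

C

Rule A → syllable 5 (observed: 1).
Rule B → syllable 4 (observed: 1).
Rule C → syllable 1 ✓.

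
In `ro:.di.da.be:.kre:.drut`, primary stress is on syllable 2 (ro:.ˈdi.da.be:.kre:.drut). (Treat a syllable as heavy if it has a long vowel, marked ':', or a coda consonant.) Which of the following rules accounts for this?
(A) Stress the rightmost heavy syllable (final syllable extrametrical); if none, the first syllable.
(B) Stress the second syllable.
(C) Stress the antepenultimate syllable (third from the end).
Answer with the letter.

B

Rule A → syllable 5 (observed: 2).
Rule B → syllable 2 ✓.
Rule C → syllable 4 (observed: 2).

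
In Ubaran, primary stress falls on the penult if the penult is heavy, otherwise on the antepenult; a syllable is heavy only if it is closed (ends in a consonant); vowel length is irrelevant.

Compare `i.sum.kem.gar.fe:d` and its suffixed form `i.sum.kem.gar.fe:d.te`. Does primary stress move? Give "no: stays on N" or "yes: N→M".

yes: 4→5

Base `i.sum.kem.gar.fe:d` (5 syllables):
  Weights: 3 kem H, 4 gar H, 5 fe:d H.
  The penult (syllable 4, gar) is heavy, so it takes stress.
  → primary stress on syllable 4.
Suffixed `i.sum.kem.gar.fe:d.te` (6 syllables):
  Weights: 4 gar H, 5 fe:d H, 6 te L.
  The penult (syllable 5, fe:d) is heavy, so it takes stress.
  → primary stress on syllable 5.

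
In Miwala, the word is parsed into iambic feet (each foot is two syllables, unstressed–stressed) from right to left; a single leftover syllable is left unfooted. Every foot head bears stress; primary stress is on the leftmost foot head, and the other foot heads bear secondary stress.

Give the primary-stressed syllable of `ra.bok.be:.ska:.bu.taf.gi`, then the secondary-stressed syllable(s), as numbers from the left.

primary 3, secondary 5, 7

Parse right to left into iambic (σˈσ) feet: ra (bok.ˈbe:) (ska:.ˈbu) (taf.ˈgi). Syllable 1 is left unfooted.
Foot heads (stressed positions): 3, 5, 7.
End Rule Leftmost: primary stress on the leftmost head = syllable 3.
Secondary stress on 5, 7: ra.bok.ˈbe:.ska:.ˌbu.taf.ˌgi.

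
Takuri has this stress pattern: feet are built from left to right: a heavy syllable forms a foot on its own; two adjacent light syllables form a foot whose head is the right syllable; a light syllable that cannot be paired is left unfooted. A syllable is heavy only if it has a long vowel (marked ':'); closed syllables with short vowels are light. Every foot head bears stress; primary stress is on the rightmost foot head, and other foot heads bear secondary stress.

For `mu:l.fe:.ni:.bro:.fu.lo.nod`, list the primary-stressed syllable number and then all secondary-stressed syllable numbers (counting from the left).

primary 6, secondary 1, 2, 3, 4

Weights: 1 mu:l H, 2 fe: H, 3 ni: H, 4 bro: H, 5 fu L, 6 lo L, 7 nod L.
Parse left to right (heavy = foot alone; LL = one foot; stranded L unfooted): (ˈmu:l) (ˈfe:) (ˈni:) (ˈbro:) (fu.ˈlo) nod.
Foot heads: 1, 2, 3, 4, 6.
Primary stress on the rightmost head = syllable 6.
Secondary stress on 1, 2, 3, 4: ˌmu:l.ˌfe:.ˌni:.ˌbro:.fu.ˈlo.nod.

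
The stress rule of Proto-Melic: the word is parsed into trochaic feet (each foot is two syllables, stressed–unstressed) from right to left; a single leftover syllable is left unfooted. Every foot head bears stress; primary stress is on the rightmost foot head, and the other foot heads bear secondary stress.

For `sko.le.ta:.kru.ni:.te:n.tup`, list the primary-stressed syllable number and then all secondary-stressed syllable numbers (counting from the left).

Parse right to left into trochaic (ˈσσ) feet: sko (ˈle.ta:) (ˈkru.ni:) (ˈte:n.tup). Syllable 1 is left unfooted.
Foot heads (stressed positions): 2, 4, 6.
End Rule Rightmost: primary stress on the rightmost head = syllable 6.
Secondary stress on 2, 4: sko.ˌle.ta:.ˌkru.ni:.ˈte:n.tup.

primary 6, secondary 2, 4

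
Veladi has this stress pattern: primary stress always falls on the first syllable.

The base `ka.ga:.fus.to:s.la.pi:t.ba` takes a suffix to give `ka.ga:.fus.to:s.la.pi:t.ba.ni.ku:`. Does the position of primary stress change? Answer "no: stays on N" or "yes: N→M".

no: stays on 1

Base `ka.ga:.fus.to:s.la.pi:t.ba` (7 syllables):
  The word has 7 syllables; the first syllable is syllable 1 (ka).
  → primary stress on syllable 1.
Suffixed `ka.ga:.fus.to:s.la.pi:t.ba.ni.ku:` (9 syllables):
  The word has 9 syllables; the first syllable is syllable 1 (ka).
  → primary stress on syllable 1.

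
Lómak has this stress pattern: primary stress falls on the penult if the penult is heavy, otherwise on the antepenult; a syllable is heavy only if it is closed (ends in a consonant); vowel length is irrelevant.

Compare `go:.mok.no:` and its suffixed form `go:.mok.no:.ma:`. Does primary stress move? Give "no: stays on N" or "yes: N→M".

no: stays on 2

Base `go:.mok.no:` (3 syllables):
  Weights: 1 go: L, 2 mok H, 3 no: L.
  The penult (syllable 2, mok) is heavy, so it takes stress.
  → primary stress on syllable 2.
Suffixed `go:.mok.no:.ma:` (4 syllables):
  Weights: 2 mok H, 3 no: L, 4 ma: L.
  The penult (syllable 3, no:) is light, so stress falls on the antepenult (syllable 2, mok).
  → primary stress on syllable 2.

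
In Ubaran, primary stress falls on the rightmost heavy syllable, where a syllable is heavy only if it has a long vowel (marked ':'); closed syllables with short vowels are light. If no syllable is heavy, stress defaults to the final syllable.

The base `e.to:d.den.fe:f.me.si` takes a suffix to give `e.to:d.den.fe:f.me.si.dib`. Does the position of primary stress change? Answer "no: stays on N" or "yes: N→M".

no: stays on 4

Base `e.to:d.den.fe:f.me.si` (6 syllables):
  Weights: 1 e L, 2 to:d H, 3 den L, 4 fe:f H, 5 me L, 6 si L.
  Heavy syllables in the domain: 2, 4. The rightmost is syllable 4 (fe:f).
  → primary stress on syllable 4.
Suffixed `e.to:d.den.fe:f.me.si.dib` (7 syllables):
  Weights: 1 e L, 2 to:d H, 3 den L, 4 fe:f H, 5 me L, 6 si L, 7 dib L.
  Heavy syllables in the domain: 2, 4. The rightmost is syllable 4 (fe:f).
  → primary stress on syllable 4.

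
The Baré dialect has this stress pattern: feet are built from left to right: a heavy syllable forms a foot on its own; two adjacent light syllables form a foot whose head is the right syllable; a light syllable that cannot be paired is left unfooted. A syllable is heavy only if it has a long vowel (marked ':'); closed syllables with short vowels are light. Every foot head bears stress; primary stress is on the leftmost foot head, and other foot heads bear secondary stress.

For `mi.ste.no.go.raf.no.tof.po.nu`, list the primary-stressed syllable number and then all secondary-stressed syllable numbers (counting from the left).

Weights: 1 mi L, 2 ste L, 3 no L, 4 go L, 5 raf L, 6 no L, 7 tof L, 8 po L, 9 nu L.
Parse left to right (heavy = foot alone; LL = one foot; stranded L unfooted): (mi.ˈste) (no.ˈgo) (raf.ˈno) (tof.ˈpo) nu.
Foot heads: 2, 4, 6, 8.
Primary stress on the leftmost head = syllable 2.
Secondary stress on 4, 6, 8: mi.ˈste.no.ˌgo.raf.ˌno.tof.ˌpo.nu.

primary 2, secondary 4, 6, 8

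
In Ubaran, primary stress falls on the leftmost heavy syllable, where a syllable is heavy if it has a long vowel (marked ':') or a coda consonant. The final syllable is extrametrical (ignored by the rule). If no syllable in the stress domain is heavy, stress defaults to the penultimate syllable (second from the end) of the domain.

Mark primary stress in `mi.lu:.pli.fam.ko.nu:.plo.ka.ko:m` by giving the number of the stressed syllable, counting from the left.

The final syllable (9, ko:m) is extrametrical; the stress domain is syllables 1–8.
Weights: 1 mi L, 2 lu: H, 3 pli L, 4 fam H, 5 ko L, 6 nu: H, 7 plo L, 8 ka L.
Heavy syllables in the domain: 2, 4, 6. The leftmost is syllable 2 (lu:).
Primary stress: syllable 2 → mi.ˈlu:.pli.fam.ko.nu:.plo.ka.ko:m.

2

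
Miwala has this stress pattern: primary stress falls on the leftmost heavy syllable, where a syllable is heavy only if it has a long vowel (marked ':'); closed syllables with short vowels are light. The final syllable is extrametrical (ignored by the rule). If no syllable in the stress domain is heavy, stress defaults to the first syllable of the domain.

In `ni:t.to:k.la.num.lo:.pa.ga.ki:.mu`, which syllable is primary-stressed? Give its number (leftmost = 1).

The final syllable (9, mu) is extrametrical; the stress domain is syllables 1–8.
Weights: 1 ni:t H, 2 to:k H, 3 la L, 4 num L, 5 lo: H, 6 pa L, 7 ga L, 8 ki: H.
Heavy syllables in the domain: 1, 2, 5, 8. The leftmost is syllable 1 (ni:t).
Primary stress: syllable 1 → ˈni:t.to:k.la.num.lo:.pa.ga.ki:.mu.

1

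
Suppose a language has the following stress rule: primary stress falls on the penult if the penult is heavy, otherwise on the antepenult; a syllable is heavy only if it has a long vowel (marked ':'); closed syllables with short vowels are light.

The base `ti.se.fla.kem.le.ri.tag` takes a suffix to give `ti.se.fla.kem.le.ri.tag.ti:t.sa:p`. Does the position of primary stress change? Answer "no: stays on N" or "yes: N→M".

yes: 5→8

Base `ti.se.fla.kem.le.ri.tag` (7 syllables):
  Weights: 5 le L, 6 ri L, 7 tag L.
  The penult (syllable 6, ri) is light, so stress falls on the antepenult (syllable 5, le).
  → primary stress on syllable 5.
Suffixed `ti.se.fla.kem.le.ri.tag.ti:t.sa:p` (9 syllables):
  Weights: 7 tag L, 8 ti:t H, 9 sa:p H.
  The penult (syllable 8, ti:t) is heavy, so it takes stress.
  → primary stress on syllable 8.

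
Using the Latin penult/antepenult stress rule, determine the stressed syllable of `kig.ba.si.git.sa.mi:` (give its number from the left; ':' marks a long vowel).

Classical Latin: stress the penult if heavy (long vowel or closed), else the antepenult.
Weights: 4 git H, 5 sa L, 6 mi: H.
The penult (syllable 5, sa) is light, so stress falls on the antepenult (syllable 4, git).
Stress on syllable 4: kig.ba.si.ˈgit.sa.mi:.

4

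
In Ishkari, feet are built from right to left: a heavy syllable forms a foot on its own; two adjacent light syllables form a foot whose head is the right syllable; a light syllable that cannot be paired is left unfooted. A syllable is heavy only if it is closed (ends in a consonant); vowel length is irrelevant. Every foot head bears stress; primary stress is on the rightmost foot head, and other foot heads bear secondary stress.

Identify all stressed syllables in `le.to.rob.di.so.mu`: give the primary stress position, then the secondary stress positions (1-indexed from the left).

primary 6, secondary 2, 3

Weights: 1 le L, 2 to L, 3 rob H, 4 di L, 5 so L, 6 mu L.
Parse right to left (heavy = foot alone; LL = one foot; stranded L unfooted): (le.ˈto) (ˈrob) di (so.ˈmu).
Foot heads: 2, 3, 6.
Primary stress on the rightmost head = syllable 6.
Secondary stress on 2, 3: le.ˌto.ˌrob.di.so.ˈmu.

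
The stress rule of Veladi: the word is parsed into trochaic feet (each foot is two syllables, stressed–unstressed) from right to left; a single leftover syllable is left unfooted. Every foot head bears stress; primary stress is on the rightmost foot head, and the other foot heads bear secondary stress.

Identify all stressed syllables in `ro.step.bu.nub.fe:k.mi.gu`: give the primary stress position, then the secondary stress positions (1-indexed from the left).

Parse right to left into trochaic (ˈσσ) feet: ro (ˈstep.bu) (ˈnub.fe:k) (ˈmi.gu). Syllable 1 is left unfooted.
Foot heads (stressed positions): 2, 4, 6.
End Rule Rightmost: primary stress on the rightmost head = syllable 6.
Secondary stress on 2, 4: ro.ˌstep.bu.ˌnub.fe:k.ˈmi.gu.

primary 6, secondary 2, 4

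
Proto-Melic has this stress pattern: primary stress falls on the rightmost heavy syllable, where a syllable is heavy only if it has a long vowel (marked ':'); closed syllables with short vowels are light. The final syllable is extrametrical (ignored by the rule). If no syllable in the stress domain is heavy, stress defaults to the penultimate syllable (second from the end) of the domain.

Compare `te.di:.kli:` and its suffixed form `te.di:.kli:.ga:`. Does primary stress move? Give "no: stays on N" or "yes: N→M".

Base `te.di:.kli:` (3 syllables):
  The final syllable (3, kli:) is extrametrical; the stress domain is syllables 1–2.
  Weights: 1 te L, 2 di: H.
  Heavy syllables in the domain: 2. The rightmost is syllable 2 (di:).
  → primary stress on syllable 2.
Suffixed `te.di:.kli:.ga:` (4 syllables):
  The final syllable (4, ga:) is extrametrical; the stress domain is syllables 1–3.
  Weights: 1 te L, 2 di: H, 3 kli: H.
  Heavy syllables in the domain: 2, 3. The rightmost is syllable 3 (kli:).
  → primary stress on syllable 3.

yes: 2→3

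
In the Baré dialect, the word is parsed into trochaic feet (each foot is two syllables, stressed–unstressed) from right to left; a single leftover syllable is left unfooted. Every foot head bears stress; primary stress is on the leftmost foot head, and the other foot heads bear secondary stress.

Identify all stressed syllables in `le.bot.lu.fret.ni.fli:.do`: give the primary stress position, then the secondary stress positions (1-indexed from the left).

primary 2, secondary 4, 6

Parse right to left into trochaic (ˈσσ) feet: le (ˈbot.lu) (ˈfret.ni) (ˈfli:.do). Syllable 1 is left unfooted.
Foot heads (stressed positions): 2, 4, 6.
End Rule Leftmost: primary stress on the leftmost head = syllable 2.
Secondary stress on 4, 6: le.ˈbot.lu.ˌfret.ni.ˌfli:.do.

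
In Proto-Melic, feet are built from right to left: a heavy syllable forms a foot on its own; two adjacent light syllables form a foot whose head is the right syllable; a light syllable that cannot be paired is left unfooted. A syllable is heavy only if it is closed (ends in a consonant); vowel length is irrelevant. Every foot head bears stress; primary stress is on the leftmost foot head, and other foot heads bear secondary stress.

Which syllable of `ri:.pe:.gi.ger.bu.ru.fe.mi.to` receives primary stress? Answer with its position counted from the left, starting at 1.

3

Weights: 1 ri: L, 2 pe: L, 3 gi L, 4 ger H, 5 bu L, 6 ru L, 7 fe L, 8 mi L, 9 to L.
Parse right to left (heavy = foot alone; LL = one foot; stranded L unfooted): ri: (pe:.ˈgi) (ˈger) bu (ru.ˈfe) (mi.ˈto).
Foot heads: 3, 4, 7, 9.
Primary stress on the leftmost head = syllable 3.
Primary stress: syllable 3 → ri:.pe:.ˈgi.ger.bu.ru.fe.mi.to.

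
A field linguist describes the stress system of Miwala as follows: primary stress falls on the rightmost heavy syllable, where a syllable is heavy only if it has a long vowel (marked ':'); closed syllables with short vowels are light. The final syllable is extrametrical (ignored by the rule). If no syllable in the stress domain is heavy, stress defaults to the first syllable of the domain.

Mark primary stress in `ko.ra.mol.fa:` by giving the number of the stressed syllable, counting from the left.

The final syllable (4, fa:) is extrametrical; the stress domain is syllables 1–3.
Weights: 1 ko L, 2 ra L, 3 mol L.
No heavy syllable in the domain; default to the first syllable of the domain = syllable 1.
Primary stress: syllable 1 → ˈko.ra.mol.fa:.

1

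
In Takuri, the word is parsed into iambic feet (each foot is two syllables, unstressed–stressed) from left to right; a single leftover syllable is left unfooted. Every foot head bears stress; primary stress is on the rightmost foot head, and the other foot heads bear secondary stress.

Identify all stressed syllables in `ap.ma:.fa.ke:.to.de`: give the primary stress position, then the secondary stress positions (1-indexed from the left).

primary 6, secondary 2, 4

Parse left to right into iambic (σˈσ) feet: (ap.ˈma:) (fa.ˈke:) (to.ˈde).
Foot heads (stressed positions): 2, 4, 6.
End Rule Rightmost: primary stress on the rightmost head = syllable 6.
Secondary stress on 2, 4: ap.ˌma:.fa.ˌke:.to.ˈde.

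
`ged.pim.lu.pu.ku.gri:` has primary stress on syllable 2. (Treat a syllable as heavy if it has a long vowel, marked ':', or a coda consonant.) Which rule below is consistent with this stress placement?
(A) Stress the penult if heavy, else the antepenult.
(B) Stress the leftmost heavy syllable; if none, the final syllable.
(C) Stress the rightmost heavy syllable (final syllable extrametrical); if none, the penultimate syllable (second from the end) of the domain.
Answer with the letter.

Rule A → syllable 4 (observed: 2).
Rule B → syllable 1 (observed: 2).
Rule C → syllable 2 ✓.

C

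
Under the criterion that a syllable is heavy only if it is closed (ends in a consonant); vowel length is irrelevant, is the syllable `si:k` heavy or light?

heavy

`si:k`: long vowel, closed (coda /k/). Closed (coda /k/) → heavy.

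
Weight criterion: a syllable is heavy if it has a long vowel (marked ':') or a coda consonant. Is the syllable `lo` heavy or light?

light

`lo`: short vowel, open (no coda). Short vowel, open → light.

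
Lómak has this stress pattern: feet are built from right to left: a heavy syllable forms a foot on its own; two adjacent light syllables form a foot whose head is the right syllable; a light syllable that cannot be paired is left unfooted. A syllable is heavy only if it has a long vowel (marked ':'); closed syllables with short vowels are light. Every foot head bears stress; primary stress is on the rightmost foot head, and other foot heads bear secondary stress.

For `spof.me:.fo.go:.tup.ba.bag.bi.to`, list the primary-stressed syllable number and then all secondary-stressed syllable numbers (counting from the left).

Weights: 1 spof L, 2 me: H, 3 fo L, 4 go: H, 5 tup L, 6 ba L, 7 bag L, 8 bi L, 9 to L.
Parse right to left (heavy = foot alone; LL = one foot; stranded L unfooted): spof (ˈme:) fo (ˈgo:) tup (ba.ˈbag) (bi.ˈto).
Foot heads: 2, 4, 7, 9.
Primary stress on the rightmost head = syllable 9.
Secondary stress on 2, 4, 7: spof.ˌme:.fo.ˌgo:.tup.ba.ˌbag.bi.ˈto.

primary 9, secondary 2, 4, 7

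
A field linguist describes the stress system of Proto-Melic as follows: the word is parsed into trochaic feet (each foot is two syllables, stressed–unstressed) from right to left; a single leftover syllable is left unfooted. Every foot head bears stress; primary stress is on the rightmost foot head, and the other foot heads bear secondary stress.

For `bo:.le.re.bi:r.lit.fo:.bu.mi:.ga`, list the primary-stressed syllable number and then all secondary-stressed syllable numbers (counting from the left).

Parse right to left into trochaic (ˈσσ) feet: bo: (ˈle.re) (ˈbi:r.lit) (ˈfo:.bu) (ˈmi:.ga). Syllable 1 is left unfooted.
Foot heads (stressed positions): 2, 4, 6, 8.
End Rule Rightmost: primary stress on the rightmost head = syllable 8.
Secondary stress on 2, 4, 6: bo:.ˌle.re.ˌbi:r.lit.ˌfo:.bu.ˈmi:.ga.

primary 8, secondary 2, 4, 6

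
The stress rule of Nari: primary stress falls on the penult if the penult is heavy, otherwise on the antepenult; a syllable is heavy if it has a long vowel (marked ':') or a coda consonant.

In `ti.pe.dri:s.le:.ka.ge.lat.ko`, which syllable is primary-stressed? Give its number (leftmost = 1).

7

Weights: 6 ge L, 7 lat H, 8 ko L.
The penult (syllable 7, lat) is heavy, so it takes stress.
Primary stress: syllable 7 → ti.pe.dri:s.le:.ka.ge.ˈlat.ko.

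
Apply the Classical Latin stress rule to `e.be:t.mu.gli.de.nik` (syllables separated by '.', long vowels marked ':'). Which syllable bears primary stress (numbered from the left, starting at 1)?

4

Classical Latin: stress the penult if heavy (long vowel or closed), else the antepenult.
Weights: 4 gli L, 5 de L, 6 nik H.
The penult (syllable 5, de) is light, so stress falls on the antepenult (syllable 4, gli).
Stress on syllable 4: e.be:t.mu.ˈgli.de.nik.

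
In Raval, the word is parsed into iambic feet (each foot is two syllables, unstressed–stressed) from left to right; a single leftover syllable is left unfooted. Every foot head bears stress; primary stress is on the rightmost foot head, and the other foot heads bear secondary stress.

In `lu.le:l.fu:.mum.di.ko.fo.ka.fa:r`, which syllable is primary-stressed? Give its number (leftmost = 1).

8

Parse left to right into iambic (σˈσ) feet: (lu.ˈle:l) (fu:.ˈmum) (di.ˈko) (fo.ˈka) fa:r. Syllable 9 is left unfooted.
Foot heads (stressed positions): 2, 4, 6, 8.
End Rule Rightmost: primary stress on the rightmost head = syllable 8.
Primary stress: syllable 8 → lu.le:l.fu:.mum.di.ko.fo.ˈka.fa:r.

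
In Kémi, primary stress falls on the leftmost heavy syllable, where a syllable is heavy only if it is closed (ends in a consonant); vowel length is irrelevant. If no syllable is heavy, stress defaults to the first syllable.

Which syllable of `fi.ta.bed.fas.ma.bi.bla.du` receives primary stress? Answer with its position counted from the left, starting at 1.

Weights: 1 fi L, 2 ta L, 3 bed H, 4 fas H, 5 ma L, 6 bi L, 7 bla L, 8 du L.
Heavy syllables in the domain: 3, 4. The leftmost is syllable 3 (bed).
Primary stress: syllable 3 → fi.ta.ˈbed.fas.ma.bi.bla.du.

3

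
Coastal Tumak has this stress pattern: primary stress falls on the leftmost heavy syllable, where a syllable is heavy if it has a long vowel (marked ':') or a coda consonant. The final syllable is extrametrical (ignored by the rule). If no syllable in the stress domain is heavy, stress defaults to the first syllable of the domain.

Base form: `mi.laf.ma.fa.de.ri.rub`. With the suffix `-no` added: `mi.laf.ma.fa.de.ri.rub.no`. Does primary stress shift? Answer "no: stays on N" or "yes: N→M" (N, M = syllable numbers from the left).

Base `mi.laf.ma.fa.de.ri.rub` (7 syllables):
  The final syllable (7, rub) is extrametrical; the stress domain is syllables 1–6.
  Weights: 1 mi L, 2 laf H, 3 ma L, 4 fa L, 5 de L, 6 ri L.
  Heavy syllables in the domain: 2. The leftmost is syllable 2 (laf).
  → primary stress on syllable 2.
Suffixed `mi.laf.ma.fa.de.ri.rub.no` (8 syllables):
  The final syllable (8, no) is extrametrical; the stress domain is syllables 1–7.
  Weights: 1 mi L, 2 laf H, 3 ma L, 4 fa L, 5 de L, 6 ri L, 7 rub H.
  Heavy syllables in the domain: 2, 7. The leftmost is syllable 2 (laf).
  → primary stress on syllable 2.

no: stays on 2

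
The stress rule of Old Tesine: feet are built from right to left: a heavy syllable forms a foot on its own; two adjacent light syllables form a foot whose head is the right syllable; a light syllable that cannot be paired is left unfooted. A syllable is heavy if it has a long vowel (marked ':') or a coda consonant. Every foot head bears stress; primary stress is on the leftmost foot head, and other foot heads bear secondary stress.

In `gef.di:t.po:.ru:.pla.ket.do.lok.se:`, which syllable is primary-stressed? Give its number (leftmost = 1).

1

Weights: 1 gef H, 2 di:t H, 3 po: H, 4 ru: H, 5 pla L, 6 ket H, 7 do L, 8 lok H, 9 se: H.
Parse right to left (heavy = foot alone; LL = one foot; stranded L unfooted): (ˈgef) (ˈdi:t) (ˈpo:) (ˈru:) pla (ˈket) do (ˈlok) (ˈse:).
Foot heads: 1, 2, 3, 4, 6, 8, 9.
Primary stress on the leftmost head = syllable 1.
Primary stress: syllable 1 → ˈgef.di:t.po:.ru:.pla.ket.do.lok.se:.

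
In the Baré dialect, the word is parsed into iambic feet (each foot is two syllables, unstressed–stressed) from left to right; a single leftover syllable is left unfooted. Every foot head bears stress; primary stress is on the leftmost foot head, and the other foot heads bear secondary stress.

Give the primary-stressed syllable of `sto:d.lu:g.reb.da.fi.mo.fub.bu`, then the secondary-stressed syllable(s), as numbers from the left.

Parse left to right into iambic (σˈσ) feet: (sto:d.ˈlu:g) (reb.ˈda) (fi.ˈmo) (fub.ˈbu).
Foot heads (stressed positions): 2, 4, 6, 8.
End Rule Leftmost: primary stress on the leftmost head = syllable 2.
Secondary stress on 4, 6, 8: sto:d.ˈlu:g.reb.ˌda.fi.ˌmo.fub.ˌbu.

primary 2, secondary 4, 6, 8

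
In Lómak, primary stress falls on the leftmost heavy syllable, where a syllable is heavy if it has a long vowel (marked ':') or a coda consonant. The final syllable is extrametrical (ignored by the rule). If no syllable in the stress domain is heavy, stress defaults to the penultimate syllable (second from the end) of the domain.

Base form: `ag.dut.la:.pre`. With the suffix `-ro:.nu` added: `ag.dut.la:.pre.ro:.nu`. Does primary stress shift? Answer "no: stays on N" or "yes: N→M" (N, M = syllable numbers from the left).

no: stays on 1

Base `ag.dut.la:.pre` (4 syllables):
  The final syllable (4, pre) is extrametrical; the stress domain is syllables 1–3.
  Weights: 1 ag H, 2 dut H, 3 la: H.
  Heavy syllables in the domain: 1, 2, 3. The leftmost is syllable 1 (ag).
  → primary stress on syllable 1.
Suffixed `ag.dut.la:.pre.ro:.nu` (6 syllables):
  The final syllable (6, nu) is extrametrical; the stress domain is syllables 1–5.
  Weights: 1 ag H, 2 dut H, 3 la: H, 4 pre L, 5 ro: H.
  Heavy syllables in the domain: 1, 2, 3, 5. The leftmost is syllable 1 (ag).
  → primary stress on syllable 1.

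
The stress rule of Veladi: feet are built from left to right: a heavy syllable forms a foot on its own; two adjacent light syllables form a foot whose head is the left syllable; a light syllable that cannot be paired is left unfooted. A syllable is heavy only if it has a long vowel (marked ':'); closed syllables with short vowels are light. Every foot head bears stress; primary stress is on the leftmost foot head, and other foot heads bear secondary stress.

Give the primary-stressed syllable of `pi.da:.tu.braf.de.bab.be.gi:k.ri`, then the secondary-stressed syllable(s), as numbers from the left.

Weights: 1 pi L, 2 da: H, 3 tu L, 4 braf L, 5 de L, 6 bab L, 7 be L, 8 gi:k H, 9 ri L.
Parse left to right (heavy = foot alone; LL = one foot; stranded L unfooted): pi (ˈda:) (ˈtu.braf) (ˈde.bab) be (ˈgi:k) ri.
Foot heads: 2, 3, 5, 8.
Primary stress on the leftmost head = syllable 2.
Secondary stress on 3, 5, 8: pi.ˈda:.ˌtu.braf.ˌde.bab.be.ˌgi:k.ri.

primary 2, secondary 3, 5, 8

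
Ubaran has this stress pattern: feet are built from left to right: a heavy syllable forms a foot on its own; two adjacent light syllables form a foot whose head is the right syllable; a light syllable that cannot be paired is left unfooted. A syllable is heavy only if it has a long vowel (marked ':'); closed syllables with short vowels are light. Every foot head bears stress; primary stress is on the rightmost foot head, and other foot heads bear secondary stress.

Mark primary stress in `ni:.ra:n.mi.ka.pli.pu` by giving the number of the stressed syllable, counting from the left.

6

Weights: 1 ni: H, 2 ra:n H, 3 mi L, 4 ka L, 5 pli L, 6 pu L.
Parse left to right (heavy = foot alone; LL = one foot; stranded L unfooted): (ˈni:) (ˈra:n) (mi.ˈka) (pli.ˈpu).
Foot heads: 1, 2, 4, 6.
Primary stress on the rightmost head = syllable 6.
Primary stress: syllable 6 → ni:.ra:n.mi.ka.pli.ˈpu.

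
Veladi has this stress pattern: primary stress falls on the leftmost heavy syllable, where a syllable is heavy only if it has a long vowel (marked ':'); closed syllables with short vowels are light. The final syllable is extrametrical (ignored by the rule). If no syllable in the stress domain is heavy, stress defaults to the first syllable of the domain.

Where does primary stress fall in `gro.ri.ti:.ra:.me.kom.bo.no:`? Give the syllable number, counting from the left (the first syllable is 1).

3

The final syllable (8, no:) is extrametrical; the stress domain is syllables 1–7.
Weights: 1 gro L, 2 ri L, 3 ti: H, 4 ra: H, 5 me L, 6 kom L, 7 bo L.
Heavy syllables in the domain: 3, 4. The leftmost is syllable 3 (ti:).
Primary stress: syllable 3 → gro.ri.ˈti:.ra:.me.kom.bo.no:.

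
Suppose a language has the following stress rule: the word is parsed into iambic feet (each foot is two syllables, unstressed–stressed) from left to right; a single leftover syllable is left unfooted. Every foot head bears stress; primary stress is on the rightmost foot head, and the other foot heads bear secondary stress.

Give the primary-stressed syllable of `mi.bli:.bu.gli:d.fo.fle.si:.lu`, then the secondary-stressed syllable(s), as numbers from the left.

primary 8, secondary 2, 4, 6

Parse left to right into iambic (σˈσ) feet: (mi.ˈbli:) (bu.ˈgli:d) (fo.ˈfle) (si:.ˈlu).
Foot heads (stressed positions): 2, 4, 6, 8.
End Rule Rightmost: primary stress on the rightmost head = syllable 8.
Secondary stress on 2, 4, 6: mi.ˌbli:.bu.ˌgli:d.fo.ˌfle.si:.ˈlu.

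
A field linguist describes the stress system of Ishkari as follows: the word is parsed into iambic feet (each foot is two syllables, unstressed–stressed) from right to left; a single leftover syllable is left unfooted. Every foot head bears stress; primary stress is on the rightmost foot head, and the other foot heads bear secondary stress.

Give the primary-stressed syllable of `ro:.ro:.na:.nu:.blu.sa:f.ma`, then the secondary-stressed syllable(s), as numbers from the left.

primary 7, secondary 3, 5

Parse right to left into iambic (σˈσ) feet: ro: (ro:.ˈna:) (nu:.ˈblu) (sa:f.ˈma). Syllable 1 is left unfooted.
Foot heads (stressed positions): 3, 5, 7.
End Rule Rightmost: primary stress on the rightmost head = syllable 7.
Secondary stress on 3, 5: ro:.ro:.ˌna:.nu:.ˌblu.sa:f.ˈma.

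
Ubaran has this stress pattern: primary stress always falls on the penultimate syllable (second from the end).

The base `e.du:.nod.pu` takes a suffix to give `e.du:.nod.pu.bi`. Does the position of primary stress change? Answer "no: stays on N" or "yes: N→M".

Base `e.du:.nod.pu` (4 syllables):
  The word has 4 syllables; the penultimate syllable (second from the end) is syllable 3 (nod).
  → primary stress on syllable 3.
Suffixed `e.du:.nod.pu.bi` (5 syllables):
  The word has 5 syllables; the penultimate syllable (second from the end) is syllable 4 (pu).
  → primary stress on syllable 4.

yes: 3→4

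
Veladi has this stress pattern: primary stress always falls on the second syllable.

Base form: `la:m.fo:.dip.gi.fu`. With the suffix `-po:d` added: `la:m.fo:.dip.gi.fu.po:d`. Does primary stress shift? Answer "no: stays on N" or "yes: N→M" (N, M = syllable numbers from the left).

no: stays on 2

Base `la:m.fo:.dip.gi.fu` (5 syllables):
  The word has 5 syllables; the second syllable is syllable 2 (fo:).
  → primary stress on syllable 2.
Suffixed `la:m.fo:.dip.gi.fu.po:d` (6 syllables):
  The word has 6 syllables; the second syllable is syllable 2 (fo:).
  → primary stress on syllable 2.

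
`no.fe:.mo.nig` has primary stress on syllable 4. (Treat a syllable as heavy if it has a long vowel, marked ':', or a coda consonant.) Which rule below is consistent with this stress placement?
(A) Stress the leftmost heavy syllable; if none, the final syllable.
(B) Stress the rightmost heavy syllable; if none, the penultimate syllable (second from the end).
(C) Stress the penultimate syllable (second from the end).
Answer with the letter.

Rule A → syllable 2 (observed: 4).
Rule B → syllable 4 ✓.
Rule C → syllable 3 (observed: 4).

B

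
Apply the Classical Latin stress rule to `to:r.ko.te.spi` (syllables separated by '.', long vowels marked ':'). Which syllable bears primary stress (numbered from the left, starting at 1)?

2

Classical Latin: stress the penult if heavy (long vowel or closed), else the antepenult.
Weights: 2 ko L, 3 te L, 4 spi L.
The penult (syllable 3, te) is light, so stress falls on the antepenult (syllable 2, ko).
Stress on syllable 2: to:r.ˈko.te.spi.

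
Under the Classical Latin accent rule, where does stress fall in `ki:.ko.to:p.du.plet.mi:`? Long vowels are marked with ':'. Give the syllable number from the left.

5

Classical Latin: stress the penult if heavy (long vowel or closed), else the antepenult.
Weights: 4 du L, 5 plet H, 6 mi: H.
The penult (syllable 5, plet) is heavy, so it takes stress.
Stress on syllable 5: ki:.ko.to:p.du.ˈplet.mi:.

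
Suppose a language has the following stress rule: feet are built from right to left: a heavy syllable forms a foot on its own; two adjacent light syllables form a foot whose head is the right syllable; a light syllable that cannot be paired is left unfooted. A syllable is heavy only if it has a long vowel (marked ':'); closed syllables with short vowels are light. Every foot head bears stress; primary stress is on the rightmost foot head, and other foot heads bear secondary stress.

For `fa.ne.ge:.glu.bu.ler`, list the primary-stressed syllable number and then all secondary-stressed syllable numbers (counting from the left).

Weights: 1 fa L, 2 ne L, 3 ge: H, 4 glu L, 5 bu L, 6 ler L.
Parse right to left (heavy = foot alone; LL = one foot; stranded L unfooted): (fa.ˈne) (ˈge:) glu (bu.ˈler).
Foot heads: 2, 3, 6.
Primary stress on the rightmost head = syllable 6.
Secondary stress on 2, 3: fa.ˌne.ˌge:.glu.bu.ˈler.

primary 6, secondary 2, 3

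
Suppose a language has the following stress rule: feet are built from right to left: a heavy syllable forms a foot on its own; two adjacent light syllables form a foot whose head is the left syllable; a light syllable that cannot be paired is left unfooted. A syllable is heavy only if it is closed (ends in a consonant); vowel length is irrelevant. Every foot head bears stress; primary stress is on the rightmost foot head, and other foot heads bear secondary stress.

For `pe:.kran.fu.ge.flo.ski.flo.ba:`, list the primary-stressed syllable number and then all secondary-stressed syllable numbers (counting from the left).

Weights: 1 pe: L, 2 kran H, 3 fu L, 4 ge L, 5 flo L, 6 ski L, 7 flo L, 8 ba: L.
Parse right to left (heavy = foot alone; LL = one foot; stranded L unfooted): pe: (ˈkran) (ˈfu.ge) (ˈflo.ski) (ˈflo.ba:).
Foot heads: 2, 3, 5, 7.
Primary stress on the rightmost head = syllable 7.
Secondary stress on 2, 3, 5: pe:.ˌkran.ˌfu.ge.ˌflo.ski.ˈflo.ba:.

primary 7, secondary 2, 3, 5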